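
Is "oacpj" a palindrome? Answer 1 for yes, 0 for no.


Input: oacpj
Reversed: jpcao
  Compare pos 0 ('o') with pos 4 ('j'): MISMATCH
  Compare pos 1 ('a') with pos 3 ('p'): MISMATCH
Result: not a palindrome

0


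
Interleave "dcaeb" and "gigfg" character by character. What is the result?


Interleaving "dcaeb" and "gigfg":
  Position 0: 'd' from first, 'g' from second => "dg"
  Position 1: 'c' from first, 'i' from second => "ci"
  Position 2: 'a' from first, 'g' from second => "ag"
  Position 3: 'e' from first, 'f' from second => "ef"
  Position 4: 'b' from first, 'g' from second => "bg"
Result: dgciagefbg

dgciagefbg


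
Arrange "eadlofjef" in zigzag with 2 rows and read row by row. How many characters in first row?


Zigzag "eadlofjef" into 2 rows:
Placing characters:
  'e' => row 0
  'a' => row 1
  'd' => row 0
  'l' => row 1
  'o' => row 0
  'f' => row 1
  'j' => row 0
  'e' => row 1
  'f' => row 0
Rows:
  Row 0: "edojf"
  Row 1: "alfe"
First row length: 5

5


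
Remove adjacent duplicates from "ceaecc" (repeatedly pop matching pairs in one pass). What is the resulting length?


Input: ceaecc
Stack-based adjacent duplicate removal:
  Read 'c': push. Stack: c
  Read 'e': push. Stack: ce
  Read 'a': push. Stack: cea
  Read 'e': push. Stack: ceae
  Read 'c': push. Stack: ceaec
  Read 'c': matches stack top 'c' => pop. Stack: ceae
Final stack: "ceae" (length 4)

4


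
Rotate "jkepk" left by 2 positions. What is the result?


Input: "jkepk", rotate left by 2
First 2 characters: "jk"
Remaining characters: "epk"
Concatenate remaining + first: "epk" + "jk" = "epkjk"

epkjk


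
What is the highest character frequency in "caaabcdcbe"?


Input: caaabcdcbe
Character counts:
  'a': 3
  'b': 2
  'c': 3
  'd': 1
  'e': 1
Maximum frequency: 3

3


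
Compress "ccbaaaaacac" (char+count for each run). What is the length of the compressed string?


Input: ccbaaaaacac
Runs:
  'c' x 2 => "c2"
  'b' x 1 => "b1"
  'a' x 5 => "a5"
  'c' x 1 => "c1"
  'a' x 1 => "a1"
  'c' x 1 => "c1"
Compressed: "c2b1a5c1a1c1"
Compressed length: 12

12


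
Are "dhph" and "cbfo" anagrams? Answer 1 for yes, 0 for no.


Strings: "dhph", "cbfo"
Sorted first:  dhhp
Sorted second: bcfo
Differ at position 0: 'd' vs 'b' => not anagrams

0


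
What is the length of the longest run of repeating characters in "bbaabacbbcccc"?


Input: "bbaabacbbcccc"
Scanning for longest run:
  Position 1 ('b'): continues run of 'b', length=2
  Position 2 ('a'): new char, reset run to 1
  Position 3 ('a'): continues run of 'a', length=2
  Position 4 ('b'): new char, reset run to 1
  Position 5 ('a'): new char, reset run to 1
  Position 6 ('c'): new char, reset run to 1
  Position 7 ('b'): new char, reset run to 1
  Position 8 ('b'): continues run of 'b', length=2
  Position 9 ('c'): new char, reset run to 1
  Position 10 ('c'): continues run of 'c', length=2
  Position 11 ('c'): continues run of 'c', length=3
  Position 12 ('c'): continues run of 'c', length=4
Longest run: 'c' with length 4

4


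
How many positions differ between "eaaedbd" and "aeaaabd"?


Comparing "eaaedbd" and "aeaaabd" position by position:
  Position 0: 'e' vs 'a' => DIFFER
  Position 1: 'a' vs 'e' => DIFFER
  Position 2: 'a' vs 'a' => same
  Position 3: 'e' vs 'a' => DIFFER
  Position 4: 'd' vs 'a' => DIFFER
  Position 5: 'b' vs 'b' => same
  Position 6: 'd' vs 'd' => same
Positions that differ: 4

4


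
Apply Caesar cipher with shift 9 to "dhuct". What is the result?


Caesar cipher: shift "dhuct" by 9
  'd' (pos 3) + 9 = pos 12 = 'm'
  'h' (pos 7) + 9 = pos 16 = 'q'
  'u' (pos 20) + 9 = pos 3 = 'd'
  'c' (pos 2) + 9 = pos 11 = 'l'
  't' (pos 19) + 9 = pos 2 = 'c'
Result: mqdlc

mqdlc


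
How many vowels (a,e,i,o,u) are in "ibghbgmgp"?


Input: ibghbgmgp
Checking each character:
  'i' at position 0: vowel (running total: 1)
  'b' at position 1: consonant
  'g' at position 2: consonant
  'h' at position 3: consonant
  'b' at position 4: consonant
  'g' at position 5: consonant
  'm' at position 6: consonant
  'g' at position 7: consonant
  'p' at position 8: consonant
Total vowels: 1

1


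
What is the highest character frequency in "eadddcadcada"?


Input: eadddcadcada
Character counts:
  'a': 4
  'c': 2
  'd': 5
  'e': 1
Maximum frequency: 5

5


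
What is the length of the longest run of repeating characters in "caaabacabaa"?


Input: "caaabacabaa"
Scanning for longest run:
  Position 1 ('a'): new char, reset run to 1
  Position 2 ('a'): continues run of 'a', length=2
  Position 3 ('a'): continues run of 'a', length=3
  Position 4 ('b'): new char, reset run to 1
  Position 5 ('a'): new char, reset run to 1
  Position 6 ('c'): new char, reset run to 1
  Position 7 ('a'): new char, reset run to 1
  Position 8 ('b'): new char, reset run to 1
  Position 9 ('a'): new char, reset run to 1
  Position 10 ('a'): continues run of 'a', length=2
Longest run: 'a' with length 3

3


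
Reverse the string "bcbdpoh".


Input: bcbdpoh
Reading characters right to left:
  Position 6: 'h'
  Position 5: 'o'
  Position 4: 'p'
  Position 3: 'd'
  Position 2: 'b'
  Position 1: 'c'
  Position 0: 'b'
Reversed: hopdbcb

hopdbcb


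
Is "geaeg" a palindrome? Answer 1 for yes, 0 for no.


Input: geaeg
Reversed: geaeg
  Compare pos 0 ('g') with pos 4 ('g'): match
  Compare pos 1 ('e') with pos 3 ('e'): match
Result: palindrome

1


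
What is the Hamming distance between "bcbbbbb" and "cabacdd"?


Comparing "bcbbbbb" and "cabacdd" position by position:
  Position 0: 'b' vs 'c' => differ
  Position 1: 'c' vs 'a' => differ
  Position 2: 'b' vs 'b' => same
  Position 3: 'b' vs 'a' => differ
  Position 4: 'b' vs 'c' => differ
  Position 5: 'b' vs 'd' => differ
  Position 6: 'b' vs 'd' => differ
Total differences (Hamming distance): 6

6


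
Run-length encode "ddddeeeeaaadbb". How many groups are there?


Input: ddddeeeeaaadbb
Scanning for consecutive runs:
  Group 1: 'd' x 4 (positions 0-3)
  Group 2: 'e' x 4 (positions 4-7)
  Group 3: 'a' x 3 (positions 8-10)
  Group 4: 'd' x 1 (positions 11-11)
  Group 5: 'b' x 2 (positions 12-13)
Total groups: 5

5


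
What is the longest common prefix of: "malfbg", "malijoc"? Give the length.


Words: malfbg, malijoc
  Position 0: all 'm' => match
  Position 1: all 'a' => match
  Position 2: all 'l' => match
  Position 3: ('f', 'i') => mismatch, stop
LCP = "mal" (length 3)

3


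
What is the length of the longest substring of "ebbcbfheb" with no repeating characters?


Input: "ebbcbfheb"
Sliding window (track last position of each char):
  Position 0 ('e'): window [0,0] length 1 -- new best
  Position 1 ('b'): window [0,1] length 2 -- new best
  Position 2 ('b'): repeat (last at 1), move window start to 2
  Position 2 ('b'): window [2,2] length 1
  Position 3 ('c'): window [2,3] length 2
  Position 4 ('b'): repeat (last at 2), move window start to 3
  Position 4 ('b'): window [3,4] length 2
  Position 5 ('f'): window [3,5] length 3 -- new best
  Position 6 ('h'): window [3,6] length 4 -- new best
  Position 7 ('e'): window [3,7] length 5 -- new best
  Position 8 ('b'): repeat (last at 4), move window start to 5
  Position 8 ('b'): window [5,8] length 4
Longest substring with no repeats: "cbfhe" with length 5

5


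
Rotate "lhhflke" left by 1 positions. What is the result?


Input: "lhhflke", rotate left by 1
First 1 characters: "l"
Remaining characters: "hhflke"
Concatenate remaining + first: "hhflke" + "l" = "hhflkel"

hhflkel


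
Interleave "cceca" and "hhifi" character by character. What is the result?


Interleaving "cceca" and "hhifi":
  Position 0: 'c' from first, 'h' from second => "ch"
  Position 1: 'c' from first, 'h' from second => "ch"
  Position 2: 'e' from first, 'i' from second => "ei"
  Position 3: 'c' from first, 'f' from second => "cf"
  Position 4: 'a' from first, 'i' from second => "ai"
Result: chcheicfai

chcheicfai


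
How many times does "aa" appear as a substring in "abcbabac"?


Searching for "aa" in "abcbabac"
Scanning each position:
  Position 0: "ab" => no
  Position 1: "bc" => no
  Position 2: "cb" => no
  Position 3: "ba" => no
  Position 4: "ab" => no
  Position 5: "ba" => no
  Position 6: "ac" => no
Total occurrences: 0

0


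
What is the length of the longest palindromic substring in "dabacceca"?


Input: "dabacceca"
Checking substrings for palindromes:
  [1:4] "aba" (len 3) => palindrome
  [5:8] "cec" (len 3) => palindrome
  [4:6] "cc" (len 2) => palindrome
Longest palindromic substring: "aba" with length 3

3


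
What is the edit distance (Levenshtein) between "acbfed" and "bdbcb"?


Computing edit distance: "acbfed" -> "bdbcb"
DP table:
           b    d    b    c    b
      0    1    2    3    4    5
  a   1    1    2    3    4    5
  c   2    2    2    3    3    4
  b   3    2    3    2    3    3
  f   4    3    3    3    3    4
  e   5    4    4    4    4    4
  d   6    5    4    5    5    5
Edit distance = dp[6][5] = 5

5


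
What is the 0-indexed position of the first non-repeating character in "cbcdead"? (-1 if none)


Input: cbcdead
Character frequencies:
  'a': 1
  'b': 1
  'c': 2
  'd': 2
  'e': 1
Scanning left to right for freq == 1:
  Position 0 ('c'): freq=2, skip
  Position 1 ('b'): unique! => answer = 1

1


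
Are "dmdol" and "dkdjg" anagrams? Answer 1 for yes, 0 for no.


Strings: "dmdol", "dkdjg"
Sorted first:  ddlmo
Sorted second: ddgjk
Differ at position 2: 'l' vs 'g' => not anagrams

0


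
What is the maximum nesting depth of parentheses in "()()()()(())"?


Input: "()()()()(())"
Tracking depth:
  Position 0 '(': depth becomes 1
  Position 1 ')': depth becomes 0
  Position 2 '(': depth becomes 1
  Position 3 ')': depth becomes 0
  Position 4 '(': depth becomes 1
  Position 5 ')': depth becomes 0
  Position 6 '(': depth becomes 1
  Position 7 ')': depth becomes 0
  Position 8 '(': depth becomes 1
  Position 9 '(': depth becomes 2
  Position 10 ')': depth becomes 1
  Position 11 ')': depth becomes 0
Maximum depth reached: 2

2


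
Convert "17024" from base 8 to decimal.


Input: "17024" in base 8
Positional expansion:
  Digit '1' (value 1) x 8^4 = 4096
  Digit '7' (value 7) x 8^3 = 3584
  Digit '0' (value 0) x 8^2 = 0
  Digit '2' (value 2) x 8^1 = 16
  Digit '4' (value 4) x 8^0 = 4
Sum = 7700

7700


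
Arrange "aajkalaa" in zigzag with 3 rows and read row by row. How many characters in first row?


Zigzag "aajkalaa" into 3 rows:
Placing characters:
  'a' => row 0
  'a' => row 1
  'j' => row 2
  'k' => row 1
  'a' => row 0
  'l' => row 1
  'a' => row 2
  'a' => row 1
Rows:
  Row 0: "aa"
  Row 1: "akla"
  Row 2: "ja"
First row length: 2

2


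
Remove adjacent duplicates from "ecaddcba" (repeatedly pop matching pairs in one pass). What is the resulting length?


Input: ecaddcba
Stack-based adjacent duplicate removal:
  Read 'e': push. Stack: e
  Read 'c': push. Stack: ec
  Read 'a': push. Stack: eca
  Read 'd': push. Stack: ecad
  Read 'd': matches stack top 'd' => pop. Stack: eca
  Read 'c': push. Stack: ecac
  Read 'b': push. Stack: ecacb
  Read 'a': push. Stack: ecacba
Final stack: "ecacba" (length 6)

6


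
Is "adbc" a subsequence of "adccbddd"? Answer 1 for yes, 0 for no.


Check if "adbc" is a subsequence of "adccbddd"
Greedy scan:
  Position 0 ('a'): matches sub[0] = 'a'
  Position 1 ('d'): matches sub[1] = 'd'
  Position 2 ('c'): no match needed
  Position 3 ('c'): no match needed
  Position 4 ('b'): matches sub[2] = 'b'
  Position 5 ('d'): no match needed
  Position 6 ('d'): no match needed
  Position 7 ('d'): no match needed
Only matched 3/4 characters => not a subsequence

0


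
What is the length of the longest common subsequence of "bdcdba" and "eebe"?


LCS of "bdcdba" and "eebe"
DP table:
           e    e    b    e
      0    0    0    0    0
  b   0    0    0    1    1
  d   0    0    0    1    1
  c   0    0    0    1    1
  d   0    0    0    1    1
  b   0    0    0    1    1
  a   0    0    0    1    1
LCS length = dp[6][4] = 1

1


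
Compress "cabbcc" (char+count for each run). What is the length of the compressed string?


Input: cabbcc
Runs:
  'c' x 1 => "c1"
  'a' x 1 => "a1"
  'b' x 2 => "b2"
  'c' x 2 => "c2"
Compressed: "c1a1b2c2"
Compressed length: 8

8


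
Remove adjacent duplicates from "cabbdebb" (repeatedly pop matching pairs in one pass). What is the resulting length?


Input: cabbdebb
Stack-based adjacent duplicate removal:
  Read 'c': push. Stack: c
  Read 'a': push. Stack: ca
  Read 'b': push. Stack: cab
  Read 'b': matches stack top 'b' => pop. Stack: ca
  Read 'd': push. Stack: cad
  Read 'e': push. Stack: cade
  Read 'b': push. Stack: cadeb
  Read 'b': matches stack top 'b' => pop. Stack: cade
Final stack: "cade" (length 4)

4


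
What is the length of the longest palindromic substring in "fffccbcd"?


Input: "fffccbcd"
Checking substrings for palindromes:
  [0:3] "fff" (len 3) => palindrome
  [4:7] "cbc" (len 3) => palindrome
  [0:2] "ff" (len 2) => palindrome
  [1:3] "ff" (len 2) => palindrome
  [3:5] "cc" (len 2) => palindrome
Longest palindromic substring: "fff" with length 3

3


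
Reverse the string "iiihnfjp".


Input: iiihnfjp
Reading characters right to left:
  Position 7: 'p'
  Position 6: 'j'
  Position 5: 'f'
  Position 4: 'n'
  Position 3: 'h'
  Position 2: 'i'
  Position 1: 'i'
  Position 0: 'i'
Reversed: pjfnhiii

pjfnhiii


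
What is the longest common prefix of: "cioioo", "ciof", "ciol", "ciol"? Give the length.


Words: cioioo, ciof, ciol, ciol
  Position 0: all 'c' => match
  Position 1: all 'i' => match
  Position 2: all 'o' => match
  Position 3: ('i', 'f', 'l', 'l') => mismatch, stop
LCP = "cio" (length 3)

3


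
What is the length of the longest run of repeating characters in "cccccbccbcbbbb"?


Input: "cccccbccbcbbbb"
Scanning for longest run:
  Position 1 ('c'): continues run of 'c', length=2
  Position 2 ('c'): continues run of 'c', length=3
  Position 3 ('c'): continues run of 'c', length=4
  Position 4 ('c'): continues run of 'c', length=5
  Position 5 ('b'): new char, reset run to 1
  Position 6 ('c'): new char, reset run to 1
  Position 7 ('c'): continues run of 'c', length=2
  Position 8 ('b'): new char, reset run to 1
  Position 9 ('c'): new char, reset run to 1
  Position 10 ('b'): new char, reset run to 1
  Position 11 ('b'): continues run of 'b', length=2
  Position 12 ('b'): continues run of 'b', length=3
  Position 13 ('b'): continues run of 'b', length=4
Longest run: 'c' with length 5

5


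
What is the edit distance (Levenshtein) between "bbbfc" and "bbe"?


Computing edit distance: "bbbfc" -> "bbe"
DP table:
           b    b    e
      0    1    2    3
  b   1    0    1    2
  b   2    1    0    1
  b   3    2    1    1
  f   4    3    2    2
  c   5    4    3    3
Edit distance = dp[5][3] = 3

3


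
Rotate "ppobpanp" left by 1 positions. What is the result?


Input: "ppobpanp", rotate left by 1
First 1 characters: "p"
Remaining characters: "pobpanp"
Concatenate remaining + first: "pobpanp" + "p" = "pobpanpp"

pobpanpp


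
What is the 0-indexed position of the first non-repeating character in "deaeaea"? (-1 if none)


Input: deaeaea
Character frequencies:
  'a': 3
  'd': 1
  'e': 3
Scanning left to right for freq == 1:
  Position 0 ('d'): unique! => answer = 0

0


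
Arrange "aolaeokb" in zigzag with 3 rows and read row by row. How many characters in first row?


Zigzag "aolaeokb" into 3 rows:
Placing characters:
  'a' => row 0
  'o' => row 1
  'l' => row 2
  'a' => row 1
  'e' => row 0
  'o' => row 1
  'k' => row 2
  'b' => row 1
Rows:
  Row 0: "ae"
  Row 1: "oaob"
  Row 2: "lk"
First row length: 2

2


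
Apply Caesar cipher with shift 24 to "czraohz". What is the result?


Caesar cipher: shift "czraohz" by 24
  'c' (pos 2) + 24 = pos 0 = 'a'
  'z' (pos 25) + 24 = pos 23 = 'x'
  'r' (pos 17) + 24 = pos 15 = 'p'
  'a' (pos 0) + 24 = pos 24 = 'y'
  'o' (pos 14) + 24 = pos 12 = 'm'
  'h' (pos 7) + 24 = pos 5 = 'f'
  'z' (pos 25) + 24 = pos 23 = 'x'
Result: axpymfx

axpymfx


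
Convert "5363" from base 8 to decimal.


Input: "5363" in base 8
Positional expansion:
  Digit '5' (value 5) x 8^3 = 2560
  Digit '3' (value 3) x 8^2 = 192
  Digit '6' (value 6) x 8^1 = 48
  Digit '3' (value 3) x 8^0 = 3
Sum = 2803

2803


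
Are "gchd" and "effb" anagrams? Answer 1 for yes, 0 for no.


Strings: "gchd", "effb"
Sorted first:  cdgh
Sorted second: beff
Differ at position 0: 'c' vs 'b' => not anagrams

0


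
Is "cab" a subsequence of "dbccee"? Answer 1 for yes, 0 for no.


Check if "cab" is a subsequence of "dbccee"
Greedy scan:
  Position 0 ('d'): no match needed
  Position 1 ('b'): no match needed
  Position 2 ('c'): matches sub[0] = 'c'
  Position 3 ('c'): no match needed
  Position 4 ('e'): no match needed
  Position 5 ('e'): no match needed
Only matched 1/3 characters => not a subsequence

0


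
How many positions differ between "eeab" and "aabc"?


Comparing "eeab" and "aabc" position by position:
  Position 0: 'e' vs 'a' => DIFFER
  Position 1: 'e' vs 'a' => DIFFER
  Position 2: 'a' vs 'b' => DIFFER
  Position 3: 'b' vs 'c' => DIFFER
Positions that differ: 4

4


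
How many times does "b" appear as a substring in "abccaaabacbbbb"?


Searching for "b" in "abccaaabacbbbb"
Scanning each position:
  Position 0: "a" => no
  Position 1: "b" => MATCH
  Position 2: "c" => no
  Position 3: "c" => no
  Position 4: "a" => no
  Position 5: "a" => no
  Position 6: "a" => no
  Position 7: "b" => MATCH
  Position 8: "a" => no
  Position 9: "c" => no
  Position 10: "b" => MATCH
  Position 11: "b" => MATCH
  Position 12: "b" => MATCH
  Position 13: "b" => MATCH
Total occurrences: 6

6


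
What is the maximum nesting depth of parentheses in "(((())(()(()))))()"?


Input: "(((())(()(()))))()"
Tracking depth:
  Position 0 '(': depth becomes 1
  Position 1 '(': depth becomes 2
  Position 2 '(': depth becomes 3
  Position 3 '(': depth becomes 4
  Position 4 ')': depth becomes 3
  Position 5 ')': depth becomes 2
  Position 6 '(': depth becomes 3
  Position 7 '(': depth becomes 4
  Position 8 ')': depth becomes 3
  Position 9 '(': depth becomes 4
  Position 10 '(': depth becomes 5
  Position 11 ')': depth becomes 4
  Position 12 ')': depth becomes 3
  Position 13 ')': depth becomes 2
  Position 14 ')': depth becomes 1
  Position 15 ')': depth becomes 0
  Position 16 '(': depth becomes 1
  Position 17 ')': depth becomes 0
Maximum depth reached: 5

5


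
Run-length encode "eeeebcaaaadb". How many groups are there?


Input: eeeebcaaaadb
Scanning for consecutive runs:
  Group 1: 'e' x 4 (positions 0-3)
  Group 2: 'b' x 1 (positions 4-4)
  Group 3: 'c' x 1 (positions 5-5)
  Group 4: 'a' x 4 (positions 6-9)
  Group 5: 'd' x 1 (positions 10-10)
  Group 6: 'b' x 1 (positions 11-11)
Total groups: 6

6


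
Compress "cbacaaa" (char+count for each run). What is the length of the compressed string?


Input: cbacaaa
Runs:
  'c' x 1 => "c1"
  'b' x 1 => "b1"
  'a' x 1 => "a1"
  'c' x 1 => "c1"
  'a' x 3 => "a3"
Compressed: "c1b1a1c1a3"
Compressed length: 10

10


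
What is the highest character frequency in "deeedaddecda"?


Input: deeedaddecda
Character counts:
  'a': 2
  'c': 1
  'd': 5
  'e': 4
Maximum frequency: 5

5


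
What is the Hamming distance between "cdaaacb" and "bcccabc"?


Comparing "cdaaacb" and "bcccabc" position by position:
  Position 0: 'c' vs 'b' => differ
  Position 1: 'd' vs 'c' => differ
  Position 2: 'a' vs 'c' => differ
  Position 3: 'a' vs 'c' => differ
  Position 4: 'a' vs 'a' => same
  Position 5: 'c' vs 'b' => differ
  Position 6: 'b' vs 'c' => differ
Total differences (Hamming distance): 6

6


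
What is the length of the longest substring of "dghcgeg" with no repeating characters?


Input: "dghcgeg"
Sliding window (track last position of each char):
  Position 0 ('d'): window [0,0] length 1 -- new best
  Position 1 ('g'): window [0,1] length 2 -- new best
  Position 2 ('h'): window [0,2] length 3 -- new best
  Position 3 ('c'): window [0,3] length 4 -- new best
  Position 4 ('g'): repeat (last at 1), move window start to 2
  Position 4 ('g'): window [2,4] length 3
  Position 5 ('e'): window [2,5] length 4
  Position 6 ('g'): repeat (last at 4), move window start to 5
  Position 6 ('g'): window [5,6] length 2
Longest substring with no repeats: "dghc" with length 4

4


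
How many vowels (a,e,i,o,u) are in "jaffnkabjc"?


Input: jaffnkabjc
Checking each character:
  'j' at position 0: consonant
  'a' at position 1: vowel (running total: 1)
  'f' at position 2: consonant
  'f' at position 3: consonant
  'n' at position 4: consonant
  'k' at position 5: consonant
  'a' at position 6: vowel (running total: 2)
  'b' at position 7: consonant
  'j' at position 8: consonant
  'c' at position 9: consonant
Total vowels: 2

2


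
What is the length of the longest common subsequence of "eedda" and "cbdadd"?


LCS of "eedda" and "cbdadd"
DP table:
           c    b    d    a    d    d
      0    0    0    0    0    0    0
  e   0    0    0    0    0    0    0
  e   0    0    0    0    0    0    0
  d   0    0    0    1    1    1    1
  d   0    0    0    1    1    2    2
  a   0    0    0    1    2    2    2
LCS length = dp[5][6] = 2

2


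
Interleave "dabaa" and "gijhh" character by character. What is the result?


Interleaving "dabaa" and "gijhh":
  Position 0: 'd' from first, 'g' from second => "dg"
  Position 1: 'a' from first, 'i' from second => "ai"
  Position 2: 'b' from first, 'j' from second => "bj"
  Position 3: 'a' from first, 'h' from second => "ah"
  Position 4: 'a' from first, 'h' from second => "ah"
Result: dgaibjahah

dgaibjahah


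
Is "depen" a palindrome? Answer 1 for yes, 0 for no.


Input: depen
Reversed: neped
  Compare pos 0 ('d') with pos 4 ('n'): MISMATCH
  Compare pos 1 ('e') with pos 3 ('e'): match
Result: not a palindrome

0


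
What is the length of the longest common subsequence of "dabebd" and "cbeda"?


LCS of "dabebd" and "cbeda"
DP table:
           c    b    e    d    a
      0    0    0    0    0    0
  d   0    0    0    0    1    1
  a   0    0    0    0    1    2
  b   0    0    1    1    1    2
  e   0    0    1    2    2    2
  b   0    0    1    2    2    2
  d   0    0    1    2    3    3
LCS length = dp[6][5] = 3

3


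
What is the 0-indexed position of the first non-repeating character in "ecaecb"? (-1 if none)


Input: ecaecb
Character frequencies:
  'a': 1
  'b': 1
  'c': 2
  'e': 2
Scanning left to right for freq == 1:
  Position 0 ('e'): freq=2, skip
  Position 1 ('c'): freq=2, skip
  Position 2 ('a'): unique! => answer = 2

2


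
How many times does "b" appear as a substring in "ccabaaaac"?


Searching for "b" in "ccabaaaac"
Scanning each position:
  Position 0: "c" => no
  Position 1: "c" => no
  Position 2: "a" => no
  Position 3: "b" => MATCH
  Position 4: "a" => no
  Position 5: "a" => no
  Position 6: "a" => no
  Position 7: "a" => no
  Position 8: "c" => no
Total occurrences: 1

1


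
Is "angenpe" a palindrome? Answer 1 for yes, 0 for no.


Input: angenpe
Reversed: epnegna
  Compare pos 0 ('a') with pos 6 ('e'): MISMATCH
  Compare pos 1 ('n') with pos 5 ('p'): MISMATCH
  Compare pos 2 ('g') with pos 4 ('n'): MISMATCH
Result: not a palindrome

0


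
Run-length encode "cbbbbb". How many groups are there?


Input: cbbbbb
Scanning for consecutive runs:
  Group 1: 'c' x 1 (positions 0-0)
  Group 2: 'b' x 5 (positions 1-5)
Total groups: 2

2


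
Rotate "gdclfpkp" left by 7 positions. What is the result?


Input: "gdclfpkp", rotate left by 7
First 7 characters: "gdclfpk"
Remaining characters: "p"
Concatenate remaining + first: "p" + "gdclfpk" = "pgdclfpk"

pgdclfpk


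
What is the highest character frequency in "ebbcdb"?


Input: ebbcdb
Character counts:
  'b': 3
  'c': 1
  'd': 1
  'e': 1
Maximum frequency: 3

3


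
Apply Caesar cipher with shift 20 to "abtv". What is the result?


Caesar cipher: shift "abtv" by 20
  'a' (pos 0) + 20 = pos 20 = 'u'
  'b' (pos 1) + 20 = pos 21 = 'v'
  't' (pos 19) + 20 = pos 13 = 'n'
  'v' (pos 21) + 20 = pos 15 = 'p'
Result: uvnp

uvnp


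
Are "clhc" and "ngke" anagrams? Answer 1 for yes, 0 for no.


Strings: "clhc", "ngke"
Sorted first:  cchl
Sorted second: egkn
Differ at position 0: 'c' vs 'e' => not anagrams

0


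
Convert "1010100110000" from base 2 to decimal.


Input: "1010100110000" in base 2
Positional expansion:
  Digit '1' (value 1) x 2^12 = 4096
  Digit '0' (value 0) x 2^11 = 0
  Digit '1' (value 1) x 2^10 = 1024
  Digit '0' (value 0) x 2^9 = 0
  Digit '1' (value 1) x 2^8 = 256
  Digit '0' (value 0) x 2^7 = 0
  Digit '0' (value 0) x 2^6 = 0
  Digit '1' (value 1) x 2^5 = 32
  Digit '1' (value 1) x 2^4 = 16
  Digit '0' (value 0) x 2^3 = 0
  Digit '0' (value 0) x 2^2 = 0
  Digit '0' (value 0) x 2^1 = 0
  Digit '0' (value 0) x 2^0 = 0
Sum = 5424

5424


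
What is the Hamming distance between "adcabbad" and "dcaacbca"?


Comparing "adcabbad" and "dcaacbca" position by position:
  Position 0: 'a' vs 'd' => differ
  Position 1: 'd' vs 'c' => differ
  Position 2: 'c' vs 'a' => differ
  Position 3: 'a' vs 'a' => same
  Position 4: 'b' vs 'c' => differ
  Position 5: 'b' vs 'b' => same
  Position 6: 'a' vs 'c' => differ
  Position 7: 'd' vs 'a' => differ
Total differences (Hamming distance): 6

6


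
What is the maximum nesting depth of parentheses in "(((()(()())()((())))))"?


Input: "(((()(()())()((())))))"
Tracking depth:
  Position 0 '(': depth becomes 1
  Position 1 '(': depth becomes 2
  Position 2 '(': depth becomes 3
  Position 3 '(': depth becomes 4
  Position 4 ')': depth becomes 3
  Position 5 '(': depth becomes 4
  Position 6 '(': depth becomes 5
  Position 7 ')': depth becomes 4
  Position 8 '(': depth becomes 5
  Position 9 ')': depth becomes 4
  Position 10 ')': depth becomes 3
  Position 11 '(': depth becomes 4
  Position 12 ')': depth becomes 3
  Position 13 '(': depth becomes 4
  Position 14 '(': depth becomes 5
  Position 15 '(': depth becomes 6
  Position 16 ')': depth becomes 5
  Position 17 ')': depth becomes 4
  Position 18 ')': depth becomes 3
  Position 19 ')': depth becomes 2
  Position 20 ')': depth becomes 1
  Position 21 ')': depth becomes 0
Maximum depth reached: 6

6


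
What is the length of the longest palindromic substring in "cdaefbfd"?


Input: "cdaefbfd"
Checking substrings for palindromes:
  [4:7] "fbf" (len 3) => palindrome
Longest palindromic substring: "fbf" with length 3

3


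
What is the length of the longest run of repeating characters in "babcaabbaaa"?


Input: "babcaabbaaa"
Scanning for longest run:
  Position 1 ('a'): new char, reset run to 1
  Position 2 ('b'): new char, reset run to 1
  Position 3 ('c'): new char, reset run to 1
  Position 4 ('a'): new char, reset run to 1
  Position 5 ('a'): continues run of 'a', length=2
  Position 6 ('b'): new char, reset run to 1
  Position 7 ('b'): continues run of 'b', length=2
  Position 8 ('a'): new char, reset run to 1
  Position 9 ('a'): continues run of 'a', length=2
  Position 10 ('a'): continues run of 'a', length=3
Longest run: 'a' with length 3

3


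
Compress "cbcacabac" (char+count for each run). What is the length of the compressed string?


Input: cbcacabac
Runs:
  'c' x 1 => "c1"
  'b' x 1 => "b1"
  'c' x 1 => "c1"
  'a' x 1 => "a1"
  'c' x 1 => "c1"
  'a' x 1 => "a1"
  'b' x 1 => "b1"
  'a' x 1 => "a1"
  'c' x 1 => "c1"
Compressed: "c1b1c1a1c1a1b1a1c1"
Compressed length: 18

18


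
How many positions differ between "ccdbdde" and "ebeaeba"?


Comparing "ccdbdde" and "ebeaeba" position by position:
  Position 0: 'c' vs 'e' => DIFFER
  Position 1: 'c' vs 'b' => DIFFER
  Position 2: 'd' vs 'e' => DIFFER
  Position 3: 'b' vs 'a' => DIFFER
  Position 4: 'd' vs 'e' => DIFFER
  Position 5: 'd' vs 'b' => DIFFER
  Position 6: 'e' vs 'a' => DIFFER
Positions that differ: 7

7


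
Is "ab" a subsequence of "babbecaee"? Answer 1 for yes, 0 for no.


Check if "ab" is a subsequence of "babbecaee"
Greedy scan:
  Position 0 ('b'): no match needed
  Position 1 ('a'): matches sub[0] = 'a'
  Position 2 ('b'): matches sub[1] = 'b'
  Position 3 ('b'): no match needed
  Position 4 ('e'): no match needed
  Position 5 ('c'): no match needed
  Position 6 ('a'): no match needed
  Position 7 ('e'): no match needed
  Position 8 ('e'): no match needed
All 2 characters matched => is a subsequence

1


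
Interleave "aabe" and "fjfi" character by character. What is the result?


Interleaving "aabe" and "fjfi":
  Position 0: 'a' from first, 'f' from second => "af"
  Position 1: 'a' from first, 'j' from second => "aj"
  Position 2: 'b' from first, 'f' from second => "bf"
  Position 3: 'e' from first, 'i' from second => "ei"
Result: afajbfei

afajbfei


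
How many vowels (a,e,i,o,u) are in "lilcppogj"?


Input: lilcppogj
Checking each character:
  'l' at position 0: consonant
  'i' at position 1: vowel (running total: 1)
  'l' at position 2: consonant
  'c' at position 3: consonant
  'p' at position 4: consonant
  'p' at position 5: consonant
  'o' at position 6: vowel (running total: 2)
  'g' at position 7: consonant
  'j' at position 8: consonant
Total vowels: 2

2


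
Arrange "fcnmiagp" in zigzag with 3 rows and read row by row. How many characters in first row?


Zigzag "fcnmiagp" into 3 rows:
Placing characters:
  'f' => row 0
  'c' => row 1
  'n' => row 2
  'm' => row 1
  'i' => row 0
  'a' => row 1
  'g' => row 2
  'p' => row 1
Rows:
  Row 0: "fi"
  Row 1: "cmap"
  Row 2: "ng"
First row length: 2

2


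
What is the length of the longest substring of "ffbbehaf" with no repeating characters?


Input: "ffbbehaf"
Sliding window (track last position of each char):
  Position 0 ('f'): window [0,0] length 1 -- new best
  Position 1 ('f'): repeat (last at 0), move window start to 1
  Position 1 ('f'): window [1,1] length 1
  Position 2 ('b'): window [1,2] length 2 -- new best
  Position 3 ('b'): repeat (last at 2), move window start to 3
  Position 3 ('b'): window [3,3] length 1
  Position 4 ('e'): window [3,4] length 2
  Position 5 ('h'): window [3,5] length 3 -- new best
  Position 6 ('a'): window [3,6] length 4 -- new best
  Position 7 ('f'): window [3,7] length 5 -- new best
Longest substring with no repeats: "behaf" with length 5

5


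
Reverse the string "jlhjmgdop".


Input: jlhjmgdop
Reading characters right to left:
  Position 8: 'p'
  Position 7: 'o'
  Position 6: 'd'
  Position 5: 'g'
  Position 4: 'm'
  Position 3: 'j'
  Position 2: 'h'
  Position 1: 'l'
  Position 0: 'j'
Reversed: podgmjhlj

podgmjhlj


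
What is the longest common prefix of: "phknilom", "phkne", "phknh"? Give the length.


Words: phknilom, phkne, phknh
  Position 0: all 'p' => match
  Position 1: all 'h' => match
  Position 2: all 'k' => match
  Position 3: all 'n' => match
  Position 4: ('i', 'e', 'h') => mismatch, stop
LCP = "phkn" (length 4)

4


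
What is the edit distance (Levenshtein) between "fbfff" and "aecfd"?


Computing edit distance: "fbfff" -> "aecfd"
DP table:
           a    e    c    f    d
      0    1    2    3    4    5
  f   1    1    2    3    3    4
  b   2    2    2    3    4    4
  f   3    3    3    3    3    4
  f   4    4    4    4    3    4
  f   5    5    5    5    4    4
Edit distance = dp[5][5] = 4

4


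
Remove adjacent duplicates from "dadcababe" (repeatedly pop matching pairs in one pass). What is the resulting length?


Input: dadcababe
Stack-based adjacent duplicate removal:
  Read 'd': push. Stack: d
  Read 'a': push. Stack: da
  Read 'd': push. Stack: dad
  Read 'c': push. Stack: dadc
  Read 'a': push. Stack: dadca
  Read 'b': push. Stack: dadcab
  Read 'a': push. Stack: dadcaba
  Read 'b': push. Stack: dadcabab
  Read 'e': push. Stack: dadcababe
Final stack: "dadcababe" (length 9)

9


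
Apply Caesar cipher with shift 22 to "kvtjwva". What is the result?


Caesar cipher: shift "kvtjwva" by 22
  'k' (pos 10) + 22 = pos 6 = 'g'
  'v' (pos 21) + 22 = pos 17 = 'r'
  't' (pos 19) + 22 = pos 15 = 'p'
  'j' (pos 9) + 22 = pos 5 = 'f'
  'w' (pos 22) + 22 = pos 18 = 's'
  'v' (pos 21) + 22 = pos 17 = 'r'
  'a' (pos 0) + 22 = pos 22 = 'w'
Result: grpfsrw

grpfsrw


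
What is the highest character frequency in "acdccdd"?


Input: acdccdd
Character counts:
  'a': 1
  'c': 3
  'd': 3
Maximum frequency: 3

3


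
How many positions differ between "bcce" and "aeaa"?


Comparing "bcce" and "aeaa" position by position:
  Position 0: 'b' vs 'a' => DIFFER
  Position 1: 'c' vs 'e' => DIFFER
  Position 2: 'c' vs 'a' => DIFFER
  Position 3: 'e' vs 'a' => DIFFER
Positions that differ: 4

4


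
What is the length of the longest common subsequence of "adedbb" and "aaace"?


LCS of "adedbb" and "aaace"
DP table:
           a    a    a    c    e
      0    0    0    0    0    0
  a   0    1    1    1    1    1
  d   0    1    1    1    1    1
  e   0    1    1    1    1    2
  d   0    1    1    1    1    2
  b   0    1    1    1    1    2
  b   0    1    1    1    1    2
LCS length = dp[6][5] = 2

2


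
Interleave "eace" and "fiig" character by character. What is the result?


Interleaving "eace" and "fiig":
  Position 0: 'e' from first, 'f' from second => "ef"
  Position 1: 'a' from first, 'i' from second => "ai"
  Position 2: 'c' from first, 'i' from second => "ci"
  Position 3: 'e' from first, 'g' from second => "eg"
Result: efaicieg

efaicieg


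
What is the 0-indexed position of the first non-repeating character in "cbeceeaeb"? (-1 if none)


Input: cbeceeaeb
Character frequencies:
  'a': 1
  'b': 2
  'c': 2
  'e': 4
Scanning left to right for freq == 1:
  Position 0 ('c'): freq=2, skip
  Position 1 ('b'): freq=2, skip
  Position 2 ('e'): freq=4, skip
  Position 3 ('c'): freq=2, skip
  Position 4 ('e'): freq=4, skip
  Position 5 ('e'): freq=4, skip
  Position 6 ('a'): unique! => answer = 6

6


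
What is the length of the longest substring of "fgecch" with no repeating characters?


Input: "fgecch"
Sliding window (track last position of each char):
  Position 0 ('f'): window [0,0] length 1 -- new best
  Position 1 ('g'): window [0,1] length 2 -- new best
  Position 2 ('e'): window [0,2] length 3 -- new best
  Position 3 ('c'): window [0,3] length 4 -- new best
  Position 4 ('c'): repeat (last at 3), move window start to 4
  Position 4 ('c'): window [4,4] length 1
  Position 5 ('h'): window [4,5] length 2
Longest substring with no repeats: "fgec" with length 4

4


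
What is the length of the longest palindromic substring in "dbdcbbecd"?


Input: "dbdcbbecd"
Checking substrings for palindromes:
  [0:3] "dbd" (len 3) => palindrome
  [4:6] "bb" (len 2) => palindrome
Longest palindromic substring: "dbd" with length 3

3


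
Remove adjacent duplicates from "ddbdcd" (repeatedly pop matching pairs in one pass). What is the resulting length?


Input: ddbdcd
Stack-based adjacent duplicate removal:
  Read 'd': push. Stack: d
  Read 'd': matches stack top 'd' => pop. Stack: (empty)
  Read 'b': push. Stack: b
  Read 'd': push. Stack: bd
  Read 'c': push. Stack: bdc
  Read 'd': push. Stack: bdcd
Final stack: "bdcd" (length 4)

4


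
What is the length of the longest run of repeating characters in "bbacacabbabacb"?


Input: "bbacacabbabacb"
Scanning for longest run:
  Position 1 ('b'): continues run of 'b', length=2
  Position 2 ('a'): new char, reset run to 1
  Position 3 ('c'): new char, reset run to 1
  Position 4 ('a'): new char, reset run to 1
  Position 5 ('c'): new char, reset run to 1
  Position 6 ('a'): new char, reset run to 1
  Position 7 ('b'): new char, reset run to 1
  Position 8 ('b'): continues run of 'b', length=2
  Position 9 ('a'): new char, reset run to 1
  Position 10 ('b'): new char, reset run to 1
  Position 11 ('a'): new char, reset run to 1
  Position 12 ('c'): new char, reset run to 1
  Position 13 ('b'): new char, reset run to 1
Longest run: 'b' with length 2

2


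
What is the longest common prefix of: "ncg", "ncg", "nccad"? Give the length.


Words: ncg, ncg, nccad
  Position 0: all 'n' => match
  Position 1: all 'c' => match
  Position 2: ('g', 'g', 'c') => mismatch, stop
LCP = "nc" (length 2)

2


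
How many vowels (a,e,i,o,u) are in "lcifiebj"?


Input: lcifiebj
Checking each character:
  'l' at position 0: consonant
  'c' at position 1: consonant
  'i' at position 2: vowel (running total: 1)
  'f' at position 3: consonant
  'i' at position 4: vowel (running total: 2)
  'e' at position 5: vowel (running total: 3)
  'b' at position 6: consonant
  'j' at position 7: consonant
Total vowels: 3

3


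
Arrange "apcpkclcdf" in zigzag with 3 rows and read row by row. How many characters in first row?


Zigzag "apcpkclcdf" into 3 rows:
Placing characters:
  'a' => row 0
  'p' => row 1
  'c' => row 2
  'p' => row 1
  'k' => row 0
  'c' => row 1
  'l' => row 2
  'c' => row 1
  'd' => row 0
  'f' => row 1
Rows:
  Row 0: "akd"
  Row 1: "ppccf"
  Row 2: "cl"
First row length: 3

3


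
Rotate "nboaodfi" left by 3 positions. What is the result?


Input: "nboaodfi", rotate left by 3
First 3 characters: "nbo"
Remaining characters: "aodfi"
Concatenate remaining + first: "aodfi" + "nbo" = "aodfinbo"

aodfinbo


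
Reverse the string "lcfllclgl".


Input: lcfllclgl
Reading characters right to left:
  Position 8: 'l'
  Position 7: 'g'
  Position 6: 'l'
  Position 5: 'c'
  Position 4: 'l'
  Position 3: 'l'
  Position 2: 'f'
  Position 1: 'c'
  Position 0: 'l'
Reversed: lglcllfcl

lglcllfcl


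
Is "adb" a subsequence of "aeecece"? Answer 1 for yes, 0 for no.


Check if "adb" is a subsequence of "aeecece"
Greedy scan:
  Position 0 ('a'): matches sub[0] = 'a'
  Position 1 ('e'): no match needed
  Position 2 ('e'): no match needed
  Position 3 ('c'): no match needed
  Position 4 ('e'): no match needed
  Position 5 ('c'): no match needed
  Position 6 ('e'): no match needed
Only matched 1/3 characters => not a subsequence

0


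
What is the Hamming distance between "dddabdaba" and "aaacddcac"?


Comparing "dddabdaba" and "aaacddcac" position by position:
  Position 0: 'd' vs 'a' => differ
  Position 1: 'd' vs 'a' => differ
  Position 2: 'd' vs 'a' => differ
  Position 3: 'a' vs 'c' => differ
  Position 4: 'b' vs 'd' => differ
  Position 5: 'd' vs 'd' => same
  Position 6: 'a' vs 'c' => differ
  Position 7: 'b' vs 'a' => differ
  Position 8: 'a' vs 'c' => differ
Total differences (Hamming distance): 8

8


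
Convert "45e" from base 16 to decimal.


Input: "45e" in base 16
Positional expansion:
  Digit '4' (value 4) x 16^2 = 1024
  Digit '5' (value 5) x 16^1 = 80
  Digit 'e' (value 14) x 16^0 = 14
Sum = 1118

1118


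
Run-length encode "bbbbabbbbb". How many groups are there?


Input: bbbbabbbbb
Scanning for consecutive runs:
  Group 1: 'b' x 4 (positions 0-3)
  Group 2: 'a' x 1 (positions 4-4)
  Group 3: 'b' x 5 (positions 5-9)
Total groups: 3

3


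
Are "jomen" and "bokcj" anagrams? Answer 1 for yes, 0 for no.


Strings: "jomen", "bokcj"
Sorted first:  ejmno
Sorted second: bcjko
Differ at position 0: 'e' vs 'b' => not anagrams

0


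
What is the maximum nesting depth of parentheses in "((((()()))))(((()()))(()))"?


Input: "((((()()))))(((()()))(()))"
Tracking depth:
  Position 0 '(': depth becomes 1
  Position 1 '(': depth becomes 2
  Position 2 '(': depth becomes 3
  Position 3 '(': depth becomes 4
  Position 4 '(': depth becomes 5
  Position 5 ')': depth becomes 4
  Position 6 '(': depth becomes 5
  Position 7 ')': depth becomes 4
  Position 8 ')': depth becomes 3
  Position 9 ')': depth becomes 2
  Position 10 ')': depth becomes 1
  Position 11 ')': depth becomes 0
  Position 12 '(': depth becomes 1
  Position 13 '(': depth becomes 2
  Position 14 '(': depth becomes 3
  Position 15 '(': depth becomes 4
  Position 16 ')': depth becomes 3
  Position 17 '(': depth becomes 4
  Position 18 ')': depth becomes 3
  Position 19 ')': depth becomes 2
  Position 20 ')': depth becomes 1
  Position 21 '(': depth becomes 2
  Position 22 '(': depth becomes 3
  Position 23 ')': depth becomes 2
  Position 24 ')': depth becomes 1
  Position 25 ')': depth becomes 0
Maximum depth reached: 5

5
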